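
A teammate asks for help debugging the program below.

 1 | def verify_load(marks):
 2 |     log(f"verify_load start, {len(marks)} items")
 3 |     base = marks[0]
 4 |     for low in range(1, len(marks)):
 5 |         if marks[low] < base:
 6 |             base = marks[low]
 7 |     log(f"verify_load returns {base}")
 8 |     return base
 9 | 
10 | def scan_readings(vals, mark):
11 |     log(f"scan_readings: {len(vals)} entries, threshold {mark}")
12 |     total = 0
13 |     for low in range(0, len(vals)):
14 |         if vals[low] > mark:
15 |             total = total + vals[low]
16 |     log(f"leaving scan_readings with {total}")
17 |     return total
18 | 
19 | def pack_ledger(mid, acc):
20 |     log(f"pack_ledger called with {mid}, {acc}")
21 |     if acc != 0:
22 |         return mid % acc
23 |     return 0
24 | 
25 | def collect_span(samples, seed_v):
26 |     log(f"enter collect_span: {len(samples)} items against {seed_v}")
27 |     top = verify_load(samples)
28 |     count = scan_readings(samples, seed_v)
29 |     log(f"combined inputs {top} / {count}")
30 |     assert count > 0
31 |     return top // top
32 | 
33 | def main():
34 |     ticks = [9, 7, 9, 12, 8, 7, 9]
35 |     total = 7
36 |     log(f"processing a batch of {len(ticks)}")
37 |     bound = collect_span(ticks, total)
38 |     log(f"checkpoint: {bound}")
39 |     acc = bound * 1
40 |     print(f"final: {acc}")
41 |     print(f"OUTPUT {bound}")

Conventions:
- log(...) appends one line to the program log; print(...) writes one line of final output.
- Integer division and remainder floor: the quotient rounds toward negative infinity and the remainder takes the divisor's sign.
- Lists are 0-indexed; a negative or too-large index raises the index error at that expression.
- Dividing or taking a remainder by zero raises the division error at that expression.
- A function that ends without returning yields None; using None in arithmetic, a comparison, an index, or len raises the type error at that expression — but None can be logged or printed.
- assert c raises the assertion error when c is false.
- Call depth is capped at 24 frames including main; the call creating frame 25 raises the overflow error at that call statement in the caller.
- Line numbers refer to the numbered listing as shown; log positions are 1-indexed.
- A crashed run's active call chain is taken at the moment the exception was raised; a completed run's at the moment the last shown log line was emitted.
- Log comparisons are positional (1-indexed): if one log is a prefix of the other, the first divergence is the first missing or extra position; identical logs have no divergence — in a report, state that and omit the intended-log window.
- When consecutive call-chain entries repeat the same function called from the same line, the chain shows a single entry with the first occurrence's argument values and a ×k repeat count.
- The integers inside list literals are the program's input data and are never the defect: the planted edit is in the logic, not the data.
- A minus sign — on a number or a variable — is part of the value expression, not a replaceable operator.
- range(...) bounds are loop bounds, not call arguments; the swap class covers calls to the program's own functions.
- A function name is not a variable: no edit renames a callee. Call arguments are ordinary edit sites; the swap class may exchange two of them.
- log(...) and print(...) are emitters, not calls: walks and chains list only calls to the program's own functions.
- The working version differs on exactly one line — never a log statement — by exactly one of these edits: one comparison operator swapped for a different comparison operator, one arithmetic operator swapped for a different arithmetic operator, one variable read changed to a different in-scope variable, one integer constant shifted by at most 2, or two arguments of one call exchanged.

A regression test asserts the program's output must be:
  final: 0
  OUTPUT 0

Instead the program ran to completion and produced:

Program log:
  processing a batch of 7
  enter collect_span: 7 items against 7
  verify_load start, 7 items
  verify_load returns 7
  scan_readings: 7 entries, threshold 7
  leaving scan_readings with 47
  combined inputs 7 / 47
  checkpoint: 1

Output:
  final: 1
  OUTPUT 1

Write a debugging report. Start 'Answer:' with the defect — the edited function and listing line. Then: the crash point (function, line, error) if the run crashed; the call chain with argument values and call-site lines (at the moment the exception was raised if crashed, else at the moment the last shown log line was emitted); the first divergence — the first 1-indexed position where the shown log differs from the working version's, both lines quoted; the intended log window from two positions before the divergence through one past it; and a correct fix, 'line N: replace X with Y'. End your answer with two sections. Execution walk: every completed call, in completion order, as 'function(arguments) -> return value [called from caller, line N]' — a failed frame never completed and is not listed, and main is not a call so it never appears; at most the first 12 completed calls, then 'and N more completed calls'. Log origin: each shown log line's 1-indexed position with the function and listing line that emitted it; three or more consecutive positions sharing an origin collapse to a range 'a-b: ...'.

Answer: the defect is in collect_span at line 31.
Key fact: The earliest visible damage is log position 8 — 'checkpoint: 1' rather than the intended 'checkpoint: 0'.
Call chain: main.
First divergence: position 8 — the shown line 'checkpoint: 1' should read 'checkpoint: 0'.
Intended log window:
  6: leaving scan_readings with 47
  7: combined inputs 7 / 47
  8: checkpoint: 0
Execution walk:
  verify_load([9, 7, 9, 12, 8, 7, 9]) -> 7  [called from collect_span, line 27]
  scan_readings([9, 7, 9, 12, 8, 7, 9], 7) -> 47  [called from collect_span, line 28]
  collect_span([9, 7, 9, 12, 8, 7, 9], 7) -> 1  [called from main, line 37]
Origin of each log line:
  1: logged in main at line 36
  2: logged in collect_span at line 26
  3: logged in verify_load at line 2
  4: logged in verify_load at line 7
  5: logged in scan_readings at line 11
  6: logged in scan_readings at line 16
  7: logged in collect_span at line 29
  8: logged in main at line 38
A correct fix: line 31: replace `top // top` with `top // count`.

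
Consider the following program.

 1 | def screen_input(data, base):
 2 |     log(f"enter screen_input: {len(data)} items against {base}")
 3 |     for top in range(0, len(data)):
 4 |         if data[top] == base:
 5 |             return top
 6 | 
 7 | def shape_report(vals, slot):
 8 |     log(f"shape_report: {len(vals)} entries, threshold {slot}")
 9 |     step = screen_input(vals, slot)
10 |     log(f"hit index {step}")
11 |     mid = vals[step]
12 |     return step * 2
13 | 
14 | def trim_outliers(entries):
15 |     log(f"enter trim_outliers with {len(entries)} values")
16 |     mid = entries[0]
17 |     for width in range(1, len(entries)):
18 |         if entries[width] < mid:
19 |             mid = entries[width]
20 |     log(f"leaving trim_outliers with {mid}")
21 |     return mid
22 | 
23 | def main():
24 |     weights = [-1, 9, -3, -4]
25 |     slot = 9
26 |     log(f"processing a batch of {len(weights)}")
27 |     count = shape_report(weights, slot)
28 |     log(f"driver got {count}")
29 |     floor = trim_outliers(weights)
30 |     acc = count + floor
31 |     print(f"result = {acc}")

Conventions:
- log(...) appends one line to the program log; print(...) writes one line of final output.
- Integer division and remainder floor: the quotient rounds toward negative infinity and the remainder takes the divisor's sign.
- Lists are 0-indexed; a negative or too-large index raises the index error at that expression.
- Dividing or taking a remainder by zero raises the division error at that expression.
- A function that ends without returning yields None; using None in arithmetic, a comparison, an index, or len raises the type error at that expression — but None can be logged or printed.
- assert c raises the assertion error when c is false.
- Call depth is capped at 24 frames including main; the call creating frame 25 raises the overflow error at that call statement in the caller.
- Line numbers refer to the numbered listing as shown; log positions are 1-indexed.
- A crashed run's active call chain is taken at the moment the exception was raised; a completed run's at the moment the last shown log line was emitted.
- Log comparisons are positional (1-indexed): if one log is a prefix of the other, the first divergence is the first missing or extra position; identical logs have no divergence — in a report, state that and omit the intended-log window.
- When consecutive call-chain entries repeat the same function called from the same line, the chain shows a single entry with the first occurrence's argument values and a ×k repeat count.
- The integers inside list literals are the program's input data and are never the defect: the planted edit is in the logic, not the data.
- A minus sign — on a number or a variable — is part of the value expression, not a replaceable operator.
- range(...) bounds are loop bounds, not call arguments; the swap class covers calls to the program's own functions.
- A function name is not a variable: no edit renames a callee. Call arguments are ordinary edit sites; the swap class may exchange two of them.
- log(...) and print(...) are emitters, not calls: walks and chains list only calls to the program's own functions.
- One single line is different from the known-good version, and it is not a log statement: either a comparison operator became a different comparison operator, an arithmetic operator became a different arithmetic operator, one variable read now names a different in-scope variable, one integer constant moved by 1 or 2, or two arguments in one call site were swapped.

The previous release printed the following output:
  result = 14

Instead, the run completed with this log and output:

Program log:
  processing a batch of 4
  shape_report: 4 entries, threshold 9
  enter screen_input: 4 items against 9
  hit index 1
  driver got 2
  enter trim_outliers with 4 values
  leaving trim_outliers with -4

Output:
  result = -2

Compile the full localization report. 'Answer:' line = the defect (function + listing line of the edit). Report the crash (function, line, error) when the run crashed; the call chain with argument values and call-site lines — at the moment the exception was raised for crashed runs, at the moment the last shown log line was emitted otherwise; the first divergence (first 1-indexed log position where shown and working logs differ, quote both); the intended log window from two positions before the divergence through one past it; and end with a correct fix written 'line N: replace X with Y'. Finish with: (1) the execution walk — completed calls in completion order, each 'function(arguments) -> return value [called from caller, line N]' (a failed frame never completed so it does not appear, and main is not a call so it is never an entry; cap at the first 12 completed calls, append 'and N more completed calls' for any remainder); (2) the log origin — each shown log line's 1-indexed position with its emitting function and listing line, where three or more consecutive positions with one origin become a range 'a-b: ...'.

Answer: the defect is in shape_report at line 12.
Key observation: Log line 5 is where behavior first shows: 'driver got 2' appears instead of 'driver got 18'.
Call chain: main -> trim_outliers([-1, 9, -3, -4]) (called at line 29).
First divergence: position 5; shown 'driver got 2' vs intended 'driver got 18'.
Intended log window:
  3: enter screen_input: 4 items against 9
  4: hit index 1
  5: driver got 18
  6: enter trim_outliers with 4 values
Execution walk:
  screen_input([-1, 9, -3, -4], 9) -> 1  [called from shape_report, line 9]
  shape_report([-1, 9, -3, -4], 9) -> 2  [called from main, line 27]
  trim_outliers([-1, 9, -3, -4]) -> -4  [called from main, line 29]
Origin of each log line:
  1: from main, line 26
  2: from shape_report, line 8
  3: from screen_input, line 2
  4: from shape_report, line 10
  5: from main, line 28
  6: from trim_outliers, line 15
  7: from trim_outliers, line 20
A correct fix: line 12: replace `step` with `mid`.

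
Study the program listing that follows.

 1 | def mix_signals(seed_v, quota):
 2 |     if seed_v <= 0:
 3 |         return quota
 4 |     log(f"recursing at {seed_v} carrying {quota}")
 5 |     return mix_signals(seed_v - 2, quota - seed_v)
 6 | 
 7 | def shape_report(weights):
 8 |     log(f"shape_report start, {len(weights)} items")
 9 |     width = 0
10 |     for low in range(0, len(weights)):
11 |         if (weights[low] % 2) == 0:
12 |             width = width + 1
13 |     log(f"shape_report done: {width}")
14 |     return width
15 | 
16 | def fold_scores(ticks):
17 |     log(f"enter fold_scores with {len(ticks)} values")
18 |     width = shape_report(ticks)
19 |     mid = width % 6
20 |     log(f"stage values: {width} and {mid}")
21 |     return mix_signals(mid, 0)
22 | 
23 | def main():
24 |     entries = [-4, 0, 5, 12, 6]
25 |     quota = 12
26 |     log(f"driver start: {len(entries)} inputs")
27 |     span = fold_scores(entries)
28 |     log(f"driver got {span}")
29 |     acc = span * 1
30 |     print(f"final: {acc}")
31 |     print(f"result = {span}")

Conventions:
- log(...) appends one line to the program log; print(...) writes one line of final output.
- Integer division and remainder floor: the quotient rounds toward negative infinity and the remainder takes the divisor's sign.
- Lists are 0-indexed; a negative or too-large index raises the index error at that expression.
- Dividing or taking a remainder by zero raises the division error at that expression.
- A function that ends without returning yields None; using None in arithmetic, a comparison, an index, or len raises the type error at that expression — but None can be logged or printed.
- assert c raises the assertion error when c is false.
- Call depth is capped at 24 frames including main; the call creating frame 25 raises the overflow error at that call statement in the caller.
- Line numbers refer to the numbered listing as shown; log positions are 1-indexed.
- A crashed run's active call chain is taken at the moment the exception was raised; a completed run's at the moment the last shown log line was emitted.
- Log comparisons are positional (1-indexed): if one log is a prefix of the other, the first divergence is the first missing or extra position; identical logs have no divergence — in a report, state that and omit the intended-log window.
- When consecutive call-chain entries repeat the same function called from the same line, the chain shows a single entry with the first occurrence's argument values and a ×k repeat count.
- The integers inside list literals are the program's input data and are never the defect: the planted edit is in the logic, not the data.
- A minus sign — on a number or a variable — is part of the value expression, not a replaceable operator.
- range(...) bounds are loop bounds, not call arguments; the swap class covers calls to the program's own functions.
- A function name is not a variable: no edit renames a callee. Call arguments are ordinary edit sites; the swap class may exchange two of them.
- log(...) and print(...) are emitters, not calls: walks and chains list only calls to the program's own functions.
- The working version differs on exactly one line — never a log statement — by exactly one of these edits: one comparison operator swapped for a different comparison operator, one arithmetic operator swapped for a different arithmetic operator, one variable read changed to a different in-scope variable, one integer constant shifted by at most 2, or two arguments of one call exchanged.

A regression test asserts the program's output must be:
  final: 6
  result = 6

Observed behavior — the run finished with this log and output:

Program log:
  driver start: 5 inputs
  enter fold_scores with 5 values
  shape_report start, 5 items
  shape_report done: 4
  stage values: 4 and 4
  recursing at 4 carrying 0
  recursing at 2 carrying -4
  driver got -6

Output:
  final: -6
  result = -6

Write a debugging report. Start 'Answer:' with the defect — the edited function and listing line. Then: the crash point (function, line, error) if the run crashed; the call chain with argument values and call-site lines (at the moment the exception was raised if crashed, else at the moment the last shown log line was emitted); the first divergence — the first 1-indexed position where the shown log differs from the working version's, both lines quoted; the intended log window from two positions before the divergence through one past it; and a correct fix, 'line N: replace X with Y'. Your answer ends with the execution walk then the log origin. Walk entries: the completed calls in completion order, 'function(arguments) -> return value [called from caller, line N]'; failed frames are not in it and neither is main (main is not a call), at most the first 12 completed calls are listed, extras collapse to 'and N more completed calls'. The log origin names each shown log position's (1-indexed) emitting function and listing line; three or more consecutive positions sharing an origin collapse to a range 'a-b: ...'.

Answer: the defect is in mix_signals at line 5.
Core observation: At log position 7 the runs split — shown 'recursing at 2 carrying -4', but the working version logs 'recursing at 2 carrying 4'.
Call chain: main.
First divergence: position 7; shown 'recursing at 2 carrying -4' vs intended 'recursing at 2 carrying 4'.
Intended log window:
  5: stage values: 4 and 4
  6: recursing at 4 carrying 0
  7: recursing at 2 carrying 4
  8: driver got 6
Execution walk:
  shape_report([-4, 0, 5, 12, 6]) -> 4  [called from fold_scores, line 18]
  mix_signals(0, -6) -> -6  [called from mix_signals, line 5]
  mix_signals(2, -4) -> -6  [called from mix_signals, line 5]
  mix_signals(4, 0) -> -6  [called from fold_scores, line 21]
  fold_scores([-4, 0, 5, 12, 6]) -> -6  [called from main, line 27]
Log origins:
  1: logged in main at line 26
  2: logged in fold_scores at line 17
  3: logged in shape_report at line 8
  4: logged in shape_report at line 13
  5: logged in fold_scores at line 20
  6: logged in mix_signals at line 4
  7: logged in mix_signals at line 4
  8: logged in main at line 28
A correct fix: line 5: replace `quota - seed_v` with `quota + seed_v`.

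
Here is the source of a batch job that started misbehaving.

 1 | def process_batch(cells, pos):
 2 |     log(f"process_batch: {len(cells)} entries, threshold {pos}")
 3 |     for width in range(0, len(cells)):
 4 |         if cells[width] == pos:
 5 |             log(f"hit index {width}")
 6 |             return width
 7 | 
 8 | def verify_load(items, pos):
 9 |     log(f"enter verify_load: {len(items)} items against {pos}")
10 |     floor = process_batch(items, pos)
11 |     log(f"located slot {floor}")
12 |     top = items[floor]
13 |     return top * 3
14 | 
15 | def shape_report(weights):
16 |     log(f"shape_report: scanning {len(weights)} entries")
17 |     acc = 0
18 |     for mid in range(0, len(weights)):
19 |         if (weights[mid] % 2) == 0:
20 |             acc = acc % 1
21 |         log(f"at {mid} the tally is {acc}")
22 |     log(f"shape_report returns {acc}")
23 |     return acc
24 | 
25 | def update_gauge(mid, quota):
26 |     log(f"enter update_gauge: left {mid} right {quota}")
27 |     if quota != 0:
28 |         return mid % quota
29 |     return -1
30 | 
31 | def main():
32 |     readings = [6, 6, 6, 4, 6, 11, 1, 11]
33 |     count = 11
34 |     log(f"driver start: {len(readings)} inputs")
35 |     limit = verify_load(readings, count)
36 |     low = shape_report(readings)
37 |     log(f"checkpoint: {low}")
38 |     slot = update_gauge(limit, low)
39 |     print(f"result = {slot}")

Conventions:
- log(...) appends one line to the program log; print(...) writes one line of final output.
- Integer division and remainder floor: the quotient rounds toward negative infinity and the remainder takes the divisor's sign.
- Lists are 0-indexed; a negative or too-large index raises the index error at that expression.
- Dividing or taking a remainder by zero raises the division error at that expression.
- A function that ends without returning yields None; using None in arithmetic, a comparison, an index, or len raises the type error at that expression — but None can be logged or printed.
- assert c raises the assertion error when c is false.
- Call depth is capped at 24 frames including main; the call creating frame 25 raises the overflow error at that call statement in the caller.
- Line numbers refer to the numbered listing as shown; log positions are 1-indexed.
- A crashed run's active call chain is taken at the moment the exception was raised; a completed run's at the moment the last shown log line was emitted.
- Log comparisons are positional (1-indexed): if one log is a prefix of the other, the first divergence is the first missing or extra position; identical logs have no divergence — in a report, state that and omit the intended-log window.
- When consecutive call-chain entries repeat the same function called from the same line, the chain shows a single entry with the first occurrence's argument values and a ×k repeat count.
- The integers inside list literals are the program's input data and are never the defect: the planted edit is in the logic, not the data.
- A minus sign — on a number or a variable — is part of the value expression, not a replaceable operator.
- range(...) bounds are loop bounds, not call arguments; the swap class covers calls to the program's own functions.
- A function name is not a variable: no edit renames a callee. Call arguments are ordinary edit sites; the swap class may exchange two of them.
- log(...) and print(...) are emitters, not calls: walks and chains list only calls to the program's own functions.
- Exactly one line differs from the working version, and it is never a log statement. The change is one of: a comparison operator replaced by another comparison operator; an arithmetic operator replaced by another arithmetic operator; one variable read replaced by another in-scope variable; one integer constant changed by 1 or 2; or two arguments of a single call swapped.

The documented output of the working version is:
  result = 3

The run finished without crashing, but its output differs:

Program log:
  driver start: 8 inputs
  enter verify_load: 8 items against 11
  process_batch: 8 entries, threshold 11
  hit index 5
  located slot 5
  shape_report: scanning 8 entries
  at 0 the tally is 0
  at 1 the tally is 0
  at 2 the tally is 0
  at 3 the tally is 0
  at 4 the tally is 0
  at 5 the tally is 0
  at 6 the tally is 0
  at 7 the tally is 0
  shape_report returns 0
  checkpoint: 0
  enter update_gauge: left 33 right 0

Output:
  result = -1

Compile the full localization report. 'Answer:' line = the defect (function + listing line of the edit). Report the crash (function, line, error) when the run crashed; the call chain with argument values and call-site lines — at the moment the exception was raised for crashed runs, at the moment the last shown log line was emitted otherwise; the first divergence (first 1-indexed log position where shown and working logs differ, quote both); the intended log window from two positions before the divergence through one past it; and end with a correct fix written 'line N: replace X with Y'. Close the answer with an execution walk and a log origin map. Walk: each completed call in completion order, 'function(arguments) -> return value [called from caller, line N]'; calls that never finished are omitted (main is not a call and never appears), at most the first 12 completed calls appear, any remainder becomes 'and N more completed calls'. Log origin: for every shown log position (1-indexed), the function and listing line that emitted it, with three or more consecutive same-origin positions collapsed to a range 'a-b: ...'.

Answer: the defect is in shape_report at line 20.
The tell: Everything matches until log position 7, which reads 'at 0 the tally is 0' in place of 'at 0 the tally is 1'.
Call chain: main -> update_gauge(33, 0) (called at line 38).
First divergence: at position 7 the run shows 'at 0 the tally is 0' where the working version logs 'at 0 the tally is 1'.
Intended log window:
  5: located slot 5
  6: shape_report: scanning 8 entries
  7: at 0 the tally is 1
  8: at 1 the tally is 2
Execution walk:
  process_batch([6, 6, 6, 4, 6, 11, 1, 11], 11) -> 5  [called from verify_load, line 10]
  verify_load([6, 6, 6, 4, 6, 11, 1, 11], 11) -> 33  [called from main, line 35]
  shape_report([6, 6, 6, 4, 6, 11, 1, 11]) -> 0  [called from main, line 36]
  update_gauge(33, 0) -> -1  [called from main, line 38]
Log line origins:
  1: logged in main at line 34
  2: logged in verify_load at line 9
  3: logged in process_batch at line 2
  4: logged in process_batch at line 5
  5: logged in verify_load at line 11
  6: logged in shape_report at line 16
  7-14: logged in shape_report at line 21
  15: logged in shape_report at line 22
  16: logged in main at line 37
  17: logged in update_gauge at line 26
A correct fix: line 20: replace `%` with `+`.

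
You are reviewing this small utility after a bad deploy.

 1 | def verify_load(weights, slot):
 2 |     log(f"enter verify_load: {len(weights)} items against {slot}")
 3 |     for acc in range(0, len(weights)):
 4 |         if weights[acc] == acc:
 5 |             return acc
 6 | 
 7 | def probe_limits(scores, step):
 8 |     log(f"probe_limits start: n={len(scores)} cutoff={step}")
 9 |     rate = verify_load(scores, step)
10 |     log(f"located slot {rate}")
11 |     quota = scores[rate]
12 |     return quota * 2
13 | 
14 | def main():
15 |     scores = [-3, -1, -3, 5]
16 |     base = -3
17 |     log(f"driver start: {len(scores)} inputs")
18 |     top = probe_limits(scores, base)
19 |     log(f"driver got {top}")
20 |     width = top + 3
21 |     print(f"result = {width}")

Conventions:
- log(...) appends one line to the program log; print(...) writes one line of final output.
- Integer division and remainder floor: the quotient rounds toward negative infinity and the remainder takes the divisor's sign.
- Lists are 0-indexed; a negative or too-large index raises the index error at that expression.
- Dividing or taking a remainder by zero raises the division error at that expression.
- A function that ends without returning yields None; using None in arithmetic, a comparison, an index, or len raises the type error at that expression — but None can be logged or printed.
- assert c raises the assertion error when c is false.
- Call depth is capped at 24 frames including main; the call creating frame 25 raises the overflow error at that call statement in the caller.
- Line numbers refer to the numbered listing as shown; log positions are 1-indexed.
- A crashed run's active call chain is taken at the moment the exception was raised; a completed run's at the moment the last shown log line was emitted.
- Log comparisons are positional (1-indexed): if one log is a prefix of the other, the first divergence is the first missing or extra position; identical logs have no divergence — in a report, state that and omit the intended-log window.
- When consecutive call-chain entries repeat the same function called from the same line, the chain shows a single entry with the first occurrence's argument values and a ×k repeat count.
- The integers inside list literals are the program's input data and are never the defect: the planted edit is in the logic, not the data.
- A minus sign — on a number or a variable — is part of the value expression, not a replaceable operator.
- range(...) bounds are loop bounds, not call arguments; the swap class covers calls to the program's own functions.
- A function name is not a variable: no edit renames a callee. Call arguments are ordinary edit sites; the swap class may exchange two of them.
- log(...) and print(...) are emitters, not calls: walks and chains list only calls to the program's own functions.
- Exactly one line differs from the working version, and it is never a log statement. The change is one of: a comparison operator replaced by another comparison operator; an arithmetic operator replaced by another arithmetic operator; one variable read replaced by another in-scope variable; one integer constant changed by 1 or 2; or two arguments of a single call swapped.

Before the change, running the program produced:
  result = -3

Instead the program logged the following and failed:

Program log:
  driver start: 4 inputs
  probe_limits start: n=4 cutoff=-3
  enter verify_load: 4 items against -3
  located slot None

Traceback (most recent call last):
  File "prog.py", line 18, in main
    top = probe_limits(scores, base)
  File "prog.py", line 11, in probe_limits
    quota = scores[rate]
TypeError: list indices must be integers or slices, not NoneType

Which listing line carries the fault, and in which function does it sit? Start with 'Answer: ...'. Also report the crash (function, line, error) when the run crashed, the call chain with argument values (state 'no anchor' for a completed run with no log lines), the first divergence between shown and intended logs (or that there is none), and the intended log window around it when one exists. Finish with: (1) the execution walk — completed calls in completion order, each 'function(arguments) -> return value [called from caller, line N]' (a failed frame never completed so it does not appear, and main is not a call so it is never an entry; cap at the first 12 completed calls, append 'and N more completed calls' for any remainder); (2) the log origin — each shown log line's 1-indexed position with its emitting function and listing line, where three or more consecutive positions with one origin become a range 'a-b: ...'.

Answer: the defect is in verify_load at line 4.
Key observation: The log first diverges at position 4: the faulty run prints 'located slot None' where the working version prints 'located slot 0'.
Crash: probe_limits, line 11, TypeError.
Call chain: main -> probe_limits([-3, -1, -3, 5], -3) (called at line 18).
First divergence: position 4 — shown 'located slot None', intended 'located slot 0'.
Intended log window:
  2: probe_limits start: n=4 cutoff=-3
  3: enter verify_load: 4 items against -3
  4: located slot 0
  5: driver got -6
Execution walk:
  verify_load([-3, -1, -3, 5], -3) -> None  [called from probe_limits, line 9]
Origin of each log line:
  1: emitted by main (line 17)
  2: emitted by probe_limits (line 8)
  3: emitted by verify_load (line 2)
  4: emitted by probe_limits (line 10)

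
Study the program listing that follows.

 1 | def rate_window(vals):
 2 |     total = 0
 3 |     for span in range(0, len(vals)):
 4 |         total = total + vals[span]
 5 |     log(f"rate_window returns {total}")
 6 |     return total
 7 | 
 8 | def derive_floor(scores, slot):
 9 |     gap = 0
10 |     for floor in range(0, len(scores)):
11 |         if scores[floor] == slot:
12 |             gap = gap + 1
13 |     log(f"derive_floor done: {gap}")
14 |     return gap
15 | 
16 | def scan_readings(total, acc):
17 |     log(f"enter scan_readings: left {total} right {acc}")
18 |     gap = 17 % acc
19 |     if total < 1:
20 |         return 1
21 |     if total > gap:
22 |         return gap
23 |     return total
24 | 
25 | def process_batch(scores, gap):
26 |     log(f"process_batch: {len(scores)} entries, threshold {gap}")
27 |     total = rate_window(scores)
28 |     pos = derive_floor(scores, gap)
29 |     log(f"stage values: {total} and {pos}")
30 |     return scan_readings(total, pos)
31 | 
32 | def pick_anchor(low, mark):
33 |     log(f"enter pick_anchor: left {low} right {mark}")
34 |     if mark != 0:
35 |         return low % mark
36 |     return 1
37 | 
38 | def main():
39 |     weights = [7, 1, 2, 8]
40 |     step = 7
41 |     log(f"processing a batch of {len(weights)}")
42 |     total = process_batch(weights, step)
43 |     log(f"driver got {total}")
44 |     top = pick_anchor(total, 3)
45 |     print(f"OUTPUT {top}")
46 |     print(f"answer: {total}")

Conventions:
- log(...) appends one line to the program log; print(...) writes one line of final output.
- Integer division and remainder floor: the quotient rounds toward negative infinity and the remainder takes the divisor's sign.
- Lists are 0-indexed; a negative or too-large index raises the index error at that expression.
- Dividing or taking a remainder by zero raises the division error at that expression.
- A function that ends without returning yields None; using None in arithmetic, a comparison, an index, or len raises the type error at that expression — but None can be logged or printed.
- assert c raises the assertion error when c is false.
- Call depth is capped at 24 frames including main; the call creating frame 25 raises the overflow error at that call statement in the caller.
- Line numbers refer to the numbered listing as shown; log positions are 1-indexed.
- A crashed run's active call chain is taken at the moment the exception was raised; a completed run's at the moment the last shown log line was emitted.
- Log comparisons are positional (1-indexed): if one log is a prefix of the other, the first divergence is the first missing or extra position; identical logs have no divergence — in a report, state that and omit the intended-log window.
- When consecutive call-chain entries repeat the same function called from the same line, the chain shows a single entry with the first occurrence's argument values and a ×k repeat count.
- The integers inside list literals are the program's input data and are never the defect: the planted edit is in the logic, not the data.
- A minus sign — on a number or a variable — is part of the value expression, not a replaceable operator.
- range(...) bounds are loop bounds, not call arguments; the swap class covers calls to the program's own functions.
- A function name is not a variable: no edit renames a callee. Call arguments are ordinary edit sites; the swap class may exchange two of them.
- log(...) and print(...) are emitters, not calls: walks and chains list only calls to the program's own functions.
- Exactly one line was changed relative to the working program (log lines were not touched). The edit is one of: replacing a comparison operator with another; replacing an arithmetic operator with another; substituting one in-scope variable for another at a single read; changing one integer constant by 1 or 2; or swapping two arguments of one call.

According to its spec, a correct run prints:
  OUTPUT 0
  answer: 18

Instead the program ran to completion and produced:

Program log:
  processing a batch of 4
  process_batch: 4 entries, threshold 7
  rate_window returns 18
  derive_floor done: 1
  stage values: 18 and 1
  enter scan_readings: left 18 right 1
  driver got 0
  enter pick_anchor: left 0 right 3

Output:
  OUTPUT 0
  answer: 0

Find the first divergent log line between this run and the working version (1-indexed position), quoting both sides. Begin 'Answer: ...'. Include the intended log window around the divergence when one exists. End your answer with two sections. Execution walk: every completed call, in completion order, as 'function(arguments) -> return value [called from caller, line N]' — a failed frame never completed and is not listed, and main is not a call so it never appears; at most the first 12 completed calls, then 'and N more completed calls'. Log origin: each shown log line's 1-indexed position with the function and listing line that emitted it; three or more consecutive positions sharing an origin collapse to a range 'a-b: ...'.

Answer: at position 7 the run shows 'driver got 0' where the working version logs 'driver got 18'.
Intended log window:
  5: stage values: 18 and 1
  6: enter scan_readings: left 18 right 1
  7: driver got 18
  8: enter pick_anchor: left 18 right 3
Execution walk:
  rate_window([7, 1, 2, 8]) -> 18  [called from process_batch, line 27]
  derive_floor([7, 1, 2, 8], 7) -> 1  [called from process_batch, line 28]
  scan_readings(18, 1) -> 0  [called from process_batch, line 30]
  process_batch([7, 1, 2, 8], 7) -> 0  [called from main, line 42]
  pick_anchor(0, 3) -> 0  [called from main, line 44]
Origin of each log line:
  1: logged in main at line 41
  2: logged in process_batch at line 26
  3: logged in rate_window at line 5
  4: logged in derive_floor at line 13
  5: logged in process_batch at line 29
  6: logged in scan_readings at line 17
  7: logged in main at line 43
  8: logged in pick_anchor at line 33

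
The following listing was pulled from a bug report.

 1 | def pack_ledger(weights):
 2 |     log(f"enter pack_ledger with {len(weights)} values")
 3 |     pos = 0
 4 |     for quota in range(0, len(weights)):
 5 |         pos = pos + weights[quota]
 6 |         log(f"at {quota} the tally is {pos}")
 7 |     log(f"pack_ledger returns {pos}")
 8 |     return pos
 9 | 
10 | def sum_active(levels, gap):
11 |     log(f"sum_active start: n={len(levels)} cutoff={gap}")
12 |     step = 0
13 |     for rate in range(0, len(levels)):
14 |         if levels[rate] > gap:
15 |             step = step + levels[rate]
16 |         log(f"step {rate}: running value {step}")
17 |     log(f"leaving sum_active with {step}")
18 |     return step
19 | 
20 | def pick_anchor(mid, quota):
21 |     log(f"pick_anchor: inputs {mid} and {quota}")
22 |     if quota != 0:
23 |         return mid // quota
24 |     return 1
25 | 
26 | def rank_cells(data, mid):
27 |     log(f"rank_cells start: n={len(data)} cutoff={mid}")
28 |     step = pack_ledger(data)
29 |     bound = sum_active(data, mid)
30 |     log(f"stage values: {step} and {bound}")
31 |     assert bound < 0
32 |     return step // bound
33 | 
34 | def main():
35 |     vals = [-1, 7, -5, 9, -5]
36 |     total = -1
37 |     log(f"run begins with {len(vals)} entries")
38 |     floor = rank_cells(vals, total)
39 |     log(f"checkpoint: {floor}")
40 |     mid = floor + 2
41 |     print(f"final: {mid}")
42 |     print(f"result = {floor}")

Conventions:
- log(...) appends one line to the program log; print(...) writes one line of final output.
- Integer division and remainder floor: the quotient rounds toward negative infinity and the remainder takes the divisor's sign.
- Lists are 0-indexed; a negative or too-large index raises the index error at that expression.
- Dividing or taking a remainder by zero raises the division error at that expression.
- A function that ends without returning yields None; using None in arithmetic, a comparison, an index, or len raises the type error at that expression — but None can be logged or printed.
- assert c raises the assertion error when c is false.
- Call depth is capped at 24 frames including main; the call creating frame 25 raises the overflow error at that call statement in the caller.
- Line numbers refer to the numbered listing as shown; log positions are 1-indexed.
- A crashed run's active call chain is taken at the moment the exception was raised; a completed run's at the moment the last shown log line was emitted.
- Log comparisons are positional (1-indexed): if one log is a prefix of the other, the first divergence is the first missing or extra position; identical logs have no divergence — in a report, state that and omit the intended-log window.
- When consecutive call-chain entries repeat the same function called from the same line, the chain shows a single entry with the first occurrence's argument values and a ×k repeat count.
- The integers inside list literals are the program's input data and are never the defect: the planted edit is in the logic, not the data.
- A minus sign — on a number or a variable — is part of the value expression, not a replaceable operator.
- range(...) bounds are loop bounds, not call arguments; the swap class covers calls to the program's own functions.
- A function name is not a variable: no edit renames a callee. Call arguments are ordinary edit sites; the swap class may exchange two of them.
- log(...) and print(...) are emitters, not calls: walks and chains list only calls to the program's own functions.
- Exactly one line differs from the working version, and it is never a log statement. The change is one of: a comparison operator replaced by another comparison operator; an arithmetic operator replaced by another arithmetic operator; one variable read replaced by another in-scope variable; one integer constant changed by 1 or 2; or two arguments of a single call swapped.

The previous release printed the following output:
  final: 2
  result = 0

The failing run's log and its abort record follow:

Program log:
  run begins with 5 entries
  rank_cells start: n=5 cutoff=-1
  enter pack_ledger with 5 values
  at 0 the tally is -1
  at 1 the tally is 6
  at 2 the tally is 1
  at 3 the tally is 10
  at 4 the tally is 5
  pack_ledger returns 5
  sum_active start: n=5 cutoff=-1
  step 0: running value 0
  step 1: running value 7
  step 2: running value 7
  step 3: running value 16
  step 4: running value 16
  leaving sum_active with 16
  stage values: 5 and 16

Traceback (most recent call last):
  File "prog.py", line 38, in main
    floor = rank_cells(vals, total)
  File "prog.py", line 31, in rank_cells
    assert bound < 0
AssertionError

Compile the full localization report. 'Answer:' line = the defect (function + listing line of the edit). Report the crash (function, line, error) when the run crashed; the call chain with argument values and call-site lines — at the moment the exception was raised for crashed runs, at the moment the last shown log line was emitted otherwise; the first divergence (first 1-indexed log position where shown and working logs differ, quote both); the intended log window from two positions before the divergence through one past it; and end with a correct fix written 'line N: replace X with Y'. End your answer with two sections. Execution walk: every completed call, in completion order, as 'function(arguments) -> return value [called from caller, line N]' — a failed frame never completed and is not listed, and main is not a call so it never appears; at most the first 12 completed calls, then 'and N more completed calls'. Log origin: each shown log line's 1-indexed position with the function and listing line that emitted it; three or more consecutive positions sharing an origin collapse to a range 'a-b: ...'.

Answer: the defect is in rank_cells at line 31.
Key observation: Only 17 log lines were emitted before the run died; the intended continuation was 'checkpoint: 0'.
Crash: rank_cells, line 31, AssertionError.
Call chain: main -> rank_cells([-1, 7, -5, 9, -5], -1) (called at line 38).
First divergence: position 18 (shown log ended at 17 lines; the working version continues: 'checkpoint: 0').
Intended log window:
  16: leaving sum_active with 16
  17: stage values: 5 and 16
  18: checkpoint: 0
Execution walk:
  pack_ledger([-1, 7, -5, 9, -5]) -> 5  [called from rank_cells, line 28]
  sum_active([-1, 7, -5, 9, -5], -1) -> 16  [called from rank_cells, line 29]
Origin of each log line:
  1: logged in main at line 37
  2: logged in rank_cells at line 27
  3: logged in pack_ledger at line 2
  4-8: logged in pack_ledger at line 6
  9: logged in pack_ledger at line 7
  10: logged in sum_active at line 11
  11-15: logged in sum_active at line 16
  16: logged in sum_active at line 17
  17: logged in rank_cells at line 30
A correct fix: line 31: replace `<` with `>`.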